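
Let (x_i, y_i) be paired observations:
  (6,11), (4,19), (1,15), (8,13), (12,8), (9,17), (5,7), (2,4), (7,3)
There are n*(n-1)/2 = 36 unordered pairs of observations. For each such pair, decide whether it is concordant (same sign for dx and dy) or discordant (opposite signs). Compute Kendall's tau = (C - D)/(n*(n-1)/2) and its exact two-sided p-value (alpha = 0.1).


Step 1: Enumerate the 36 unordered pairs (i,j) with i<j and classify each by sign(x_j-x_i) * sign(y_j-y_i).
  (1,2):dx=-2,dy=+8->D; (1,3):dx=-5,dy=+4->D; (1,4):dx=+2,dy=+2->C; (1,5):dx=+6,dy=-3->D
  (1,6):dx=+3,dy=+6->C; (1,7):dx=-1,dy=-4->C; (1,8):dx=-4,dy=-7->C; (1,9):dx=+1,dy=-8->D
  (2,3):dx=-3,dy=-4->C; (2,4):dx=+4,dy=-6->D; (2,5):dx=+8,dy=-11->D; (2,6):dx=+5,dy=-2->D
  (2,7):dx=+1,dy=-12->D; (2,8):dx=-2,dy=-15->C; (2,9):dx=+3,dy=-16->D; (3,4):dx=+7,dy=-2->D
  (3,5):dx=+11,dy=-7->D; (3,6):dx=+8,dy=+2->C; (3,7):dx=+4,dy=-8->D; (3,8):dx=+1,dy=-11->D
  (3,9):dx=+6,dy=-12->D; (4,5):dx=+4,dy=-5->D; (4,6):dx=+1,dy=+4->C; (4,7):dx=-3,dy=-6->C
  (4,8):dx=-6,dy=-9->C; (4,9):dx=-1,dy=-10->C; (5,6):dx=-3,dy=+9->D; (5,7):dx=-7,dy=-1->C
  (5,8):dx=-10,dy=-4->C; (5,9):dx=-5,dy=-5->C; (6,7):dx=-4,dy=-10->C; (6,8):dx=-7,dy=-13->C
  (6,9):dx=-2,dy=-14->C; (7,8):dx=-3,dy=-3->C; (7,9):dx=+2,dy=-4->D; (8,9):dx=+5,dy=-1->D
Step 2: C = 18, D = 18, total pairs = 36.
Step 3: tau = (C - D)/(n(n-1)/2) = (18 - 18)/36 = 0.000000.
Step 4: Exact two-sided p-value (enumerate n! = 362880 permutations of y under H0): p = 1.000000.
Step 5: alpha = 0.1. fail to reject H0.

tau_b = 0.0000 (C=18, D=18), p = 1.000000, fail to reject H0.


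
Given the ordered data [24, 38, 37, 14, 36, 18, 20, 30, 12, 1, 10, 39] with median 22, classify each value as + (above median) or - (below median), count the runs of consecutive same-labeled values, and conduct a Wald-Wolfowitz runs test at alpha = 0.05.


Step 1: Compute median = 22; label A = above, B = below.
Labels in order: AAABABBABBBA  (n_A = 6, n_B = 6)
Step 2: Count runs R = 7.
Step 3: Under H0 (random ordering), E[R] = 2*n_A*n_B/(n_A+n_B) + 1 = 2*6*6/12 + 1 = 7.0000.
        Var[R] = 2*n_A*n_B*(2*n_A*n_B - n_A - n_B) / ((n_A+n_B)^2 * (n_A+n_B-1)) = 4320/1584 = 2.7273.
        SD[R] = 1.6514.
Step 4: R = E[R], so z = 0 with no continuity correction.
Step 5: Two-sided p-value via normal approximation = 2*(1 - Phi(|z|)) = 1.000000.
Step 6: alpha = 0.05. fail to reject H0.

R = 7, z = 0.0000, p = 1.000000, fail to reject H0.


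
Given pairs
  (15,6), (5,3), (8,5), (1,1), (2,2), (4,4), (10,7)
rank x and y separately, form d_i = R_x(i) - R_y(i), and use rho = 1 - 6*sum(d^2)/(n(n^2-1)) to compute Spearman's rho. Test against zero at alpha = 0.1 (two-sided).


Step 1: Rank x and y separately (midranks; no ties here).
rank(x): 15->7, 5->4, 8->5, 1->1, 2->2, 4->3, 10->6
rank(y): 6->6, 3->3, 5->5, 1->1, 2->2, 4->4, 7->7
Step 2: d_i = R_x(i) - R_y(i); compute d_i^2.
  (7-6)^2=1, (4-3)^2=1, (5-5)^2=0, (1-1)^2=0, (2-2)^2=0, (3-4)^2=1, (6-7)^2=1
sum(d^2) = 4.
Step 3: rho = 1 - 6*4 / (7*(7^2 - 1)) = 1 - 24/336 = 0.928571.
Step 4: Under H0, t = rho * sqrt((n-2)/(1-rho^2)) = 5.5943 ~ t(5).
Step 5: Two-sided p-value from the t-distribution with 5 df = 0.002519.
Step 6: alpha = 0.1. reject H0.

rho = 0.9286, p = 0.002519, reject H0 at alpha = 0.1.


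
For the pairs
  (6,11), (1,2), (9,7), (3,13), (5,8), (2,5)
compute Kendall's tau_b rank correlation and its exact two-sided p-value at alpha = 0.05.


Step 1: Enumerate the 15 unordered pairs (i,j) with i<j and classify each by sign(x_j-x_i) * sign(y_j-y_i).
  (1,2):dx=-5,dy=-9->C; (1,3):dx=+3,dy=-4->D; (1,4):dx=-3,dy=+2->D; (1,5):dx=-1,dy=-3->C
  (1,6):dx=-4,dy=-6->C; (2,3):dx=+8,dy=+5->C; (2,4):dx=+2,dy=+11->C; (2,5):dx=+4,dy=+6->C
  (2,6):dx=+1,dy=+3->C; (3,4):dx=-6,dy=+6->D; (3,5):dx=-4,dy=+1->D; (3,6):dx=-7,dy=-2->C
  (4,5):dx=+2,dy=-5->D; (4,6):dx=-1,dy=-8->C; (5,6):dx=-3,dy=-3->C
Step 2: C = 10, D = 5, total pairs = 15.
Step 3: tau = (C - D)/(n(n-1)/2) = (10 - 5)/15 = 0.333333.
Step 4: Exact two-sided p-value (enumerate n! = 720 permutations of y under H0): p = 0.469444.
Step 5: alpha = 0.05. fail to reject H0.

tau_b = 0.3333 (C=10, D=5), p = 0.469444, fail to reject H0.


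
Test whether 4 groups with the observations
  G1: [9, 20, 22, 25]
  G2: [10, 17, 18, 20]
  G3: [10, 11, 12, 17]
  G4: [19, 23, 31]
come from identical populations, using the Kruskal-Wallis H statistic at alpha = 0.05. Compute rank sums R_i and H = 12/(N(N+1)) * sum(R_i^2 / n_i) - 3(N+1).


Step 1: Combine all N = 15 observations and assign midranks.
sorted (value, group, rank): (9,G1,1), (10,G2,2.5), (10,G3,2.5), (11,G3,4), (12,G3,5), (17,G2,6.5), (17,G3,6.5), (18,G2,8), (19,G4,9), (20,G1,10.5), (20,G2,10.5), (22,G1,12), (23,G4,13), (25,G1,14), (31,G4,15)
Step 2: Sum ranks within each group.
R_1 = 37.5 (n_1 = 4)
R_2 = 27.5 (n_2 = 4)
R_3 = 18 (n_3 = 4)
R_4 = 37 (n_4 = 3)
Step 3: H = 12/(N(N+1)) * sum(R_i^2/n_i) - 3(N+1)
     = 12/(15*16) * (37.5^2/4 + 27.5^2/4 + 18^2/4 + 37^2/3) - 3*16
     = 0.050000 * 1077.96 - 48
     = 5.897917.
Step 4: Ties present; correction factor C = 1 - 18/(15^3 - 15) = 0.994643. Corrected H = 5.897917 / 0.994643 = 5.929683.
Step 5: Under H0, H ~ chi^2(3); p-value = 0.115082.
Step 6: alpha = 0.05. fail to reject H0.

H = 5.9297, df = 3, p = 0.115082, fail to reject H0.


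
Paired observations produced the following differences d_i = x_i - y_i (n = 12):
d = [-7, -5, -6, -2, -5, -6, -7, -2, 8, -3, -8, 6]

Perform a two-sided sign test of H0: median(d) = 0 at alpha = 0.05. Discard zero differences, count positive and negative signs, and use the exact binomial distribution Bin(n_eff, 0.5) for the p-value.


Step 1: Discard zero differences. Original n = 12; n_eff = number of nonzero differences = 12.
Nonzero differences (with sign): -7, -5, -6, -2, -5, -6, -7, -2, +8, -3, -8, +6
Step 2: Count signs: positive = 2, negative = 10.
Step 3: Under H0: P(positive) = 0.5, so the number of positives S ~ Bin(12, 0.5).
Step 4: Two-sided exact p-value = sum of Bin(12,0.5) probabilities at or below the observed probability = 0.038574.
Step 5: alpha = 0.05. reject H0.

n_eff = 12, pos = 2, neg = 10, p = 0.038574, reject H0.


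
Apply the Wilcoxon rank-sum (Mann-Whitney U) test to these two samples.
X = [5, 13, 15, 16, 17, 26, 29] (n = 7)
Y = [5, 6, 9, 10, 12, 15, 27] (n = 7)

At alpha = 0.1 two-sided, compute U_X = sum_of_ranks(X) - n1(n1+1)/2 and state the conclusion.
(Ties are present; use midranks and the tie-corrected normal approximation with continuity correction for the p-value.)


Step 1: Combine and sort all 14 observations; assign midranks.
sorted (value, group): (5,X), (5,Y), (6,Y), (9,Y), (10,Y), (12,Y), (13,X), (15,X), (15,Y), (16,X), (17,X), (26,X), (27,Y), (29,X)
ranks: 5->1.5, 5->1.5, 6->3, 9->4, 10->5, 12->6, 13->7, 15->8.5, 15->8.5, 16->10, 17->11, 26->12, 27->13, 29->14
Step 2: Rank sum for X: R1 = 1.5 + 7 + 8.5 + 10 + 11 + 12 + 14 = 64.
Step 3: U_X = R1 - n1(n1+1)/2 = 64 - 7*8/2 = 64 - 28 = 36.
       U_Y = n1*n2 - U_X = 49 - 36 = 13.
Step 4: Ties are present, so use the tie-corrected normal approximation (with continuity correction) for the p-value.
Step 5: p-value = 0.158945; compare to alpha = 0.1. fail to reject H0.

U_X = 36, p = 0.158945, fail to reject H0 at alpha = 0.1.


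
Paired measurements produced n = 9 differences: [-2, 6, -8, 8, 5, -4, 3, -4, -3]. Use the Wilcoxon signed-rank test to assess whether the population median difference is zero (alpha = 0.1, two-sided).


Step 1: Drop any zero differences (none here) and take |d_i|.
|d| = [2, 6, 8, 8, 5, 4, 3, 4, 3]
Step 2: Midrank |d_i| (ties get averaged ranks).
ranks: |2|->1, |6|->7, |8|->8.5, |8|->8.5, |5|->6, |4|->4.5, |3|->2.5, |4|->4.5, |3|->2.5
Step 3: Attach original signs; sum ranks with positive sign and with negative sign.
W+ = 7 + 8.5 + 6 + 2.5 = 24
W- = 1 + 8.5 + 4.5 + 4.5 + 2.5 = 21
(Check: W+ + W- = 45 should equal n(n+1)/2 = 45.)
Step 4: Test statistic W = min(W+, W-) = 21.
Step 5: Ties in |d|, so use the tie-corrected normal approximation.
        E[W] = n(n+1)/4 = 9*10/4 = 22.5.
        Tie groups: |d|=3 (t=2), |d|=4 (t=2), |d|=8 (t=2); sum(t^3 - t) = 18.
        Var[W] = n(n+1)(2n+1)/24 - sum(t^3-t)/48 = 1710/24 - 18/48 = 70.875.
        z = (W - E[W]) / sqrt(Var[W]) = (21 - 22.5) / 8.4187 = -0.1782.
        Two-sided p = 2*Phi(z) = 0.858586.
Step 6: alpha = 0.1. fail to reject H0.

W+ = 24, W- = 21, W = min = 21, p = 0.858586, fail to reject H0.


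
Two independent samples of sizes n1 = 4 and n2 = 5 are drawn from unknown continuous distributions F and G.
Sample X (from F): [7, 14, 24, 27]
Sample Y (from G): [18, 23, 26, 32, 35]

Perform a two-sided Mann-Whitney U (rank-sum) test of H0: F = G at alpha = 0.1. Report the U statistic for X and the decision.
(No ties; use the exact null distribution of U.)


Step 1: Combine and sort all 9 observations; assign midranks.
sorted (value, group): (7,X), (14,X), (18,Y), (23,Y), (24,X), (26,Y), (27,X), (32,Y), (35,Y)
ranks: 7->1, 14->2, 18->3, 23->4, 24->5, 26->6, 27->7, 32->8, 35->9
Step 2: Rank sum for X: R1 = 1 + 2 + 5 + 7 = 15.
Step 3: U_X = R1 - n1(n1+1)/2 = 15 - 4*5/2 = 15 - 10 = 5.
       U_Y = n1*n2 - U_X = 20 - 5 = 15.
Step 4: No ties, so the exact null distribution of U (based on enumerating the C(9,4) = 126 equally likely rank assignments) gives the two-sided p-value.
Step 5: p-value = 0.285714; compare to alpha = 0.1. fail to reject H0.

U_X = 5, p = 0.285714, fail to reject H0 at alpha = 0.1.


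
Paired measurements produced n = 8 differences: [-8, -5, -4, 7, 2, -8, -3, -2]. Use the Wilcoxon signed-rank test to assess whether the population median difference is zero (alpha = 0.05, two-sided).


Step 1: Drop any zero differences (none here) and take |d_i|.
|d| = [8, 5, 4, 7, 2, 8, 3, 2]
Step 2: Midrank |d_i| (ties get averaged ranks).
ranks: |8|->7.5, |5|->5, |4|->4, |7|->6, |2|->1.5, |8|->7.5, |3|->3, |2|->1.5
Step 3: Attach original signs; sum ranks with positive sign and with negative sign.
W+ = 6 + 1.5 = 7.5
W- = 7.5 + 5 + 4 + 7.5 + 3 + 1.5 = 28.5
(Check: W+ + W- = 36 should equal n(n+1)/2 = 36.)
Step 4: Test statistic W = min(W+, W-) = 7.5.
Step 5: Ties in |d|, so use the tie-corrected normal approximation.
        E[W] = n(n+1)/4 = 8*9/4 = 18.
        Tie groups: |d|=2 (t=2), |d|=8 (t=2); sum(t^3 - t) = 12.
        Var[W] = n(n+1)(2n+1)/24 - sum(t^3-t)/48 = 1224/24 - 12/48 = 50.75.
        z = (W - E[W]) / sqrt(Var[W]) = (7.5 - 18) / 7.1239 = -1.4739.
        Two-sided p = 2*Phi(z) = 0.140506.
Step 6: alpha = 0.05. fail to reject H0.

W+ = 7.5, W- = 28.5, W = min = 7.5, p = 0.140506, fail to reject H0.


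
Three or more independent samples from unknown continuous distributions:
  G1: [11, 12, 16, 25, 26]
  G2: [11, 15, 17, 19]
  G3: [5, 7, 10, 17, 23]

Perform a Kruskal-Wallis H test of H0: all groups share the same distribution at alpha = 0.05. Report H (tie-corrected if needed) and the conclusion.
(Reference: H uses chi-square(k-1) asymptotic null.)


Step 1: Combine all N = 14 observations and assign midranks.
sorted (value, group, rank): (5,G3,1), (7,G3,2), (10,G3,3), (11,G1,4.5), (11,G2,4.5), (12,G1,6), (15,G2,7), (16,G1,8), (17,G2,9.5), (17,G3,9.5), (19,G2,11), (23,G3,12), (25,G1,13), (26,G1,14)
Step 2: Sum ranks within each group.
R_1 = 45.5 (n_1 = 5)
R_2 = 32 (n_2 = 4)
R_3 = 27.5 (n_3 = 5)
Step 3: H = 12/(N(N+1)) * sum(R_i^2/n_i) - 3(N+1)
     = 12/(14*15) * (45.5^2/5 + 32^2/4 + 27.5^2/5) - 3*15
     = 0.057143 * 821.3 - 45
     = 1.931429.
Step 4: Ties present; correction factor C = 1 - 12/(14^3 - 14) = 0.995604. Corrected H = 1.931429 / 0.995604 = 1.939956.
Step 5: Under H0, H ~ chi^2(2); p-value = 0.379091.
Step 6: alpha = 0.05. fail to reject H0.

H = 1.9400, df = 2, p = 0.379091, fail to reject H0.


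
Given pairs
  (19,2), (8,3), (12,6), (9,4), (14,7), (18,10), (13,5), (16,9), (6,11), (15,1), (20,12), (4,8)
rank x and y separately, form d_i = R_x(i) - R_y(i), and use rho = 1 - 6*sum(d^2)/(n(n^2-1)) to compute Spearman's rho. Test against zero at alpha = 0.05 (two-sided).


Step 1: Rank x and y separately (midranks; no ties here).
rank(x): 19->11, 8->3, 12->5, 9->4, 14->7, 18->10, 13->6, 16->9, 6->2, 15->8, 20->12, 4->1
rank(y): 2->2, 3->3, 6->6, 4->4, 7->7, 10->10, 5->5, 9->9, 11->11, 1->1, 12->12, 8->8
Step 2: d_i = R_x(i) - R_y(i); compute d_i^2.
  (11-2)^2=81, (3-3)^2=0, (5-6)^2=1, (4-4)^2=0, (7-7)^2=0, (10-10)^2=0, (6-5)^2=1, (9-9)^2=0, (2-11)^2=81, (8-1)^2=49, (12-12)^2=0, (1-8)^2=49
sum(d^2) = 262.
Step 3: rho = 1 - 6*262 / (12*(12^2 - 1)) = 1 - 1572/1716 = 0.083916.
Step 4: Under H0, t = rho * sqrt((n-2)/(1-rho^2)) = 0.2663 ~ t(10).
Step 5: Two-sided p-value from the t-distribution with 10 df = 0.795415.
Step 6: alpha = 0.05. fail to reject H0.

rho = 0.0839, p = 0.795415, fail to reject H0 at alpha = 0.05.


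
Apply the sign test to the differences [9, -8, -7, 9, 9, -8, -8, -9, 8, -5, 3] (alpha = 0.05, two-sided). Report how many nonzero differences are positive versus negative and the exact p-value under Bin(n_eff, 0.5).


Step 1: Discard zero differences. Original n = 11; n_eff = number of nonzero differences = 11.
Nonzero differences (with sign): +9, -8, -7, +9, +9, -8, -8, -9, +8, -5, +3
Step 2: Count signs: positive = 5, negative = 6.
Step 3: Under H0: P(positive) = 0.5, so the number of positives S ~ Bin(11, 0.5).
Step 4: Two-sided exact p-value = sum of Bin(11,0.5) probabilities at or below the observed probability = 1.000000.
Step 5: alpha = 0.05. fail to reject H0.

n_eff = 11, pos = 5, neg = 6, p = 1.000000, fail to reject H0.


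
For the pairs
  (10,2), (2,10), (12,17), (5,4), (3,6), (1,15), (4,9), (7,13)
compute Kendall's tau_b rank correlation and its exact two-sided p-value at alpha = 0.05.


Step 1: Enumerate the 28 unordered pairs (i,j) with i<j and classify each by sign(x_j-x_i) * sign(y_j-y_i).
  (1,2):dx=-8,dy=+8->D; (1,3):dx=+2,dy=+15->C; (1,4):dx=-5,dy=+2->D; (1,5):dx=-7,dy=+4->D
  (1,6):dx=-9,dy=+13->D; (1,7):dx=-6,dy=+7->D; (1,8):dx=-3,dy=+11->D; (2,3):dx=+10,dy=+7->C
  (2,4):dx=+3,dy=-6->D; (2,5):dx=+1,dy=-4->D; (2,6):dx=-1,dy=+5->D; (2,7):dx=+2,dy=-1->D
  (2,8):dx=+5,dy=+3->C; (3,4):dx=-7,dy=-13->C; (3,5):dx=-9,dy=-11->C; (3,6):dx=-11,dy=-2->C
  (3,7):dx=-8,dy=-8->C; (3,8):dx=-5,dy=-4->C; (4,5):dx=-2,dy=+2->D; (4,6):dx=-4,dy=+11->D
  (4,7):dx=-1,dy=+5->D; (4,8):dx=+2,dy=+9->C; (5,6):dx=-2,dy=+9->D; (5,7):dx=+1,dy=+3->C
  (5,8):dx=+4,dy=+7->C; (6,7):dx=+3,dy=-6->D; (6,8):dx=+6,dy=-2->D; (7,8):dx=+3,dy=+4->C
Step 2: C = 12, D = 16, total pairs = 28.
Step 3: tau = (C - D)/(n(n-1)/2) = (12 - 16)/28 = -0.142857.
Step 4: Exact two-sided p-value (enumerate n! = 40320 permutations of y under H0): p = 0.719544.
Step 5: alpha = 0.05. fail to reject H0.

tau_b = -0.1429 (C=12, D=16), p = 0.719544, fail to reject H0.


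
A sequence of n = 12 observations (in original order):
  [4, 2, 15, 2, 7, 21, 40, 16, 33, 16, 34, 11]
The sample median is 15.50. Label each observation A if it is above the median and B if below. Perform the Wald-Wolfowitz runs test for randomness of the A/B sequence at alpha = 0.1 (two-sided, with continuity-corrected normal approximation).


Step 1: Compute median = 15.50; label A = above, B = below.
Labels in order: BBBBBAAAAAAB  (n_A = 6, n_B = 6)
Step 2: Count runs R = 3.
Step 3: Under H0 (random ordering), E[R] = 2*n_A*n_B/(n_A+n_B) + 1 = 2*6*6/12 + 1 = 7.0000.
        Var[R] = 2*n_A*n_B*(2*n_A*n_B - n_A - n_B) / ((n_A+n_B)^2 * (n_A+n_B-1)) = 4320/1584 = 2.7273.
        SD[R] = 1.6514.
Step 4: Continuity-corrected z = (R + 0.5 - E[R]) / SD[R] = (3 + 0.5 - 7.0000) / 1.6514 = -2.1194.
Step 5: Two-sided p-value via normal approximation = 2*(1 - Phi(|z|)) = 0.034060.
Step 6: alpha = 0.1. reject H0.

R = 3, z = -2.1194, p = 0.034060, reject H0.


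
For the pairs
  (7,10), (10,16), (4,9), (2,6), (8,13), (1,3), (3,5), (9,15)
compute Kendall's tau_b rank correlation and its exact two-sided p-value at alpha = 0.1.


Step 1: Enumerate the 28 unordered pairs (i,j) with i<j and classify each by sign(x_j-x_i) * sign(y_j-y_i).
  (1,2):dx=+3,dy=+6->C; (1,3):dx=-3,dy=-1->C; (1,4):dx=-5,dy=-4->C; (1,5):dx=+1,dy=+3->C
  (1,6):dx=-6,dy=-7->C; (1,7):dx=-4,dy=-5->C; (1,8):dx=+2,dy=+5->C; (2,3):dx=-6,dy=-7->C
  (2,4):dx=-8,dy=-10->C; (2,5):dx=-2,dy=-3->C; (2,6):dx=-9,dy=-13->C; (2,7):dx=-7,dy=-11->C
  (2,8):dx=-1,dy=-1->C; (3,4):dx=-2,dy=-3->C; (3,5):dx=+4,dy=+4->C; (3,6):dx=-3,dy=-6->C
  (3,7):dx=-1,dy=-4->C; (3,8):dx=+5,dy=+6->C; (4,5):dx=+6,dy=+7->C; (4,6):dx=-1,dy=-3->C
  (4,7):dx=+1,dy=-1->D; (4,8):dx=+7,dy=+9->C; (5,6):dx=-7,dy=-10->C; (5,7):dx=-5,dy=-8->C
  (5,8):dx=+1,dy=+2->C; (6,7):dx=+2,dy=+2->C; (6,8):dx=+8,dy=+12->C; (7,8):dx=+6,dy=+10->C
Step 2: C = 27, D = 1, total pairs = 28.
Step 3: tau = (C - D)/(n(n-1)/2) = (27 - 1)/28 = 0.928571.
Step 4: Exact two-sided p-value (enumerate n! = 40320 permutations of y under H0): p = 0.000397.
Step 5: alpha = 0.1. reject H0.

tau_b = 0.9286 (C=27, D=1), p = 0.000397, reject H0.


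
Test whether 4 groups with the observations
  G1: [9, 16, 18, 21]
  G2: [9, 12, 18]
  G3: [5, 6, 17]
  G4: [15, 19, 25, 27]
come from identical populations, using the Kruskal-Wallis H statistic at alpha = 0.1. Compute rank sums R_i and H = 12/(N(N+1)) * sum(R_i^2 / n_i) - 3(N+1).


Step 1: Combine all N = 14 observations and assign midranks.
sorted (value, group, rank): (5,G3,1), (6,G3,2), (9,G1,3.5), (9,G2,3.5), (12,G2,5), (15,G4,6), (16,G1,7), (17,G3,8), (18,G1,9.5), (18,G2,9.5), (19,G4,11), (21,G1,12), (25,G4,13), (27,G4,14)
Step 2: Sum ranks within each group.
R_1 = 32 (n_1 = 4)
R_2 = 18 (n_2 = 3)
R_3 = 11 (n_3 = 3)
R_4 = 44 (n_4 = 4)
Step 3: H = 12/(N(N+1)) * sum(R_i^2/n_i) - 3(N+1)
     = 12/(14*15) * (32^2/4 + 18^2/3 + 11^2/3 + 44^2/4) - 3*15
     = 0.057143 * 888.333 - 45
     = 5.761905.
Step 4: Ties present; correction factor C = 1 - 12/(14^3 - 14) = 0.995604. Corrected H = 5.761905 / 0.995604 = 5.787344.
Step 5: Under H0, H ~ chi^2(3); p-value = 0.122427.
Step 6: alpha = 0.1. fail to reject H0.

H = 5.7873, df = 3, p = 0.122427, fail to reject H0.


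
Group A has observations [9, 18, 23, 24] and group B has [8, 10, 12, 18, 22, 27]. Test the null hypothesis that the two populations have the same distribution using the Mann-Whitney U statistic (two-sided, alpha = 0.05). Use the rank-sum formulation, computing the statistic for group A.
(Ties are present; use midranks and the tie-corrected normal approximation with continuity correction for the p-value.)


Step 1: Combine and sort all 10 observations; assign midranks.
sorted (value, group): (8,Y), (9,X), (10,Y), (12,Y), (18,X), (18,Y), (22,Y), (23,X), (24,X), (27,Y)
ranks: 8->1, 9->2, 10->3, 12->4, 18->5.5, 18->5.5, 22->7, 23->8, 24->9, 27->10
Step 2: Rank sum for X: R1 = 2 + 5.5 + 8 + 9 = 24.5.
Step 3: U_X = R1 - n1(n1+1)/2 = 24.5 - 4*5/2 = 24.5 - 10 = 14.5.
       U_Y = n1*n2 - U_X = 24 - 14.5 = 9.5.
Step 4: Ties are present, so use the tie-corrected normal approximation (with continuity correction) for the p-value.
Step 5: p-value = 0.668870; compare to alpha = 0.05. fail to reject H0.

U_X = 14.5, p = 0.668870, fail to reject H0 at alpha = 0.05.


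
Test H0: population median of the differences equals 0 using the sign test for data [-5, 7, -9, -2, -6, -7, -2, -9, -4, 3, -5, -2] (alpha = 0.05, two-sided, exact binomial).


Step 1: Discard zero differences. Original n = 12; n_eff = number of nonzero differences = 12.
Nonzero differences (with sign): -5, +7, -9, -2, -6, -7, -2, -9, -4, +3, -5, -2
Step 2: Count signs: positive = 2, negative = 10.
Step 3: Under H0: P(positive) = 0.5, so the number of positives S ~ Bin(12, 0.5).
Step 4: Two-sided exact p-value = sum of Bin(12,0.5) probabilities at or below the observed probability = 0.038574.
Step 5: alpha = 0.05. reject H0.

n_eff = 12, pos = 2, neg = 10, p = 0.038574, reject H0.


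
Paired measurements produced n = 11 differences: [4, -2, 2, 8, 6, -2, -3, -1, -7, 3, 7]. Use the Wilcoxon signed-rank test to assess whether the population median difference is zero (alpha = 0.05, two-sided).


Step 1: Drop any zero differences (none here) and take |d_i|.
|d| = [4, 2, 2, 8, 6, 2, 3, 1, 7, 3, 7]
Step 2: Midrank |d_i| (ties get averaged ranks).
ranks: |4|->7, |2|->3, |2|->3, |8|->11, |6|->8, |2|->3, |3|->5.5, |1|->1, |7|->9.5, |3|->5.5, |7|->9.5
Step 3: Attach original signs; sum ranks with positive sign and with negative sign.
W+ = 7 + 3 + 11 + 8 + 5.5 + 9.5 = 44
W- = 3 + 3 + 5.5 + 1 + 9.5 = 22
(Check: W+ + W- = 66 should equal n(n+1)/2 = 66.)
Step 4: Test statistic W = min(W+, W-) = 22.
Step 5: Ties in |d|, so use the tie-corrected normal approximation.
        E[W] = n(n+1)/4 = 11*12/4 = 33.
        Tie groups: |d|=2 (t=3), |d|=3 (t=2), |d|=7 (t=2); sum(t^3 - t) = 36.
        Var[W] = n(n+1)(2n+1)/24 - sum(t^3-t)/48 = 3036/24 - 36/48 = 125.75.
        z = (W - E[W]) / sqrt(Var[W]) = (22 - 33) / 11.2138 = -0.9809.
        Two-sided p = 2*Phi(z) = 0.326627.
Step 6: alpha = 0.05. fail to reject H0.

W+ = 44, W- = 22, W = min = 22, p = 0.326627, fail to reject H0.


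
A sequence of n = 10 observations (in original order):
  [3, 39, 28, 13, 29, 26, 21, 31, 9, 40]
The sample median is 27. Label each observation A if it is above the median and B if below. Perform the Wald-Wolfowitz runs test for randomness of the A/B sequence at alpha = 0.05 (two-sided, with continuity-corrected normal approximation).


Step 1: Compute median = 27; label A = above, B = below.
Labels in order: BAABABBABA  (n_A = 5, n_B = 5)
Step 2: Count runs R = 8.
Step 3: Under H0 (random ordering), E[R] = 2*n_A*n_B/(n_A+n_B) + 1 = 2*5*5/10 + 1 = 6.0000.
        Var[R] = 2*n_A*n_B*(2*n_A*n_B - n_A - n_B) / ((n_A+n_B)^2 * (n_A+n_B-1)) = 2000/900 = 2.2222.
        SD[R] = 1.4907.
Step 4: Continuity-corrected z = (R - 0.5 - E[R]) / SD[R] = (8 - 0.5 - 6.0000) / 1.4907 = 1.0062.
Step 5: Two-sided p-value via normal approximation = 2*(1 - Phi(|z|)) = 0.314305.
Step 6: alpha = 0.05. fail to reject H0.

R = 8, z = 1.0062, p = 0.314305, fail to reject H0.


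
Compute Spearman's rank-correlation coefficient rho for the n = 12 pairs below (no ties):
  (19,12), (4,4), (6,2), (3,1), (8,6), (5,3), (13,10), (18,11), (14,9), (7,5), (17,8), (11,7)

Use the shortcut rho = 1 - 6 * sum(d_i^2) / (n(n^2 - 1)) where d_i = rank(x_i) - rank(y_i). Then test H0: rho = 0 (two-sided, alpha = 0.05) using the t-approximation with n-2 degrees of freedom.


Step 1: Rank x and y separately (midranks; no ties here).
rank(x): 19->12, 4->2, 6->4, 3->1, 8->6, 5->3, 13->8, 18->11, 14->9, 7->5, 17->10, 11->7
rank(y): 12->12, 4->4, 2->2, 1->1, 6->6, 3->3, 10->10, 11->11, 9->9, 5->5, 8->8, 7->7
Step 2: d_i = R_x(i) - R_y(i); compute d_i^2.
  (12-12)^2=0, (2-4)^2=4, (4-2)^2=4, (1-1)^2=0, (6-6)^2=0, (3-3)^2=0, (8-10)^2=4, (11-11)^2=0, (9-9)^2=0, (5-5)^2=0, (10-8)^2=4, (7-7)^2=0
sum(d^2) = 16.
Step 3: rho = 1 - 6*16 / (12*(12^2 - 1)) = 1 - 96/1716 = 0.944056.
Step 4: Under H0, t = rho * sqrt((n-2)/(1-rho^2)) = 9.0525 ~ t(10).
Step 5: Two-sided p-value from the t-distribution with 10 df = 0.000004.
Step 6: alpha = 0.05. reject H0.

rho = 0.9441, p = 0.000004, reject H0 at alpha = 0.05.


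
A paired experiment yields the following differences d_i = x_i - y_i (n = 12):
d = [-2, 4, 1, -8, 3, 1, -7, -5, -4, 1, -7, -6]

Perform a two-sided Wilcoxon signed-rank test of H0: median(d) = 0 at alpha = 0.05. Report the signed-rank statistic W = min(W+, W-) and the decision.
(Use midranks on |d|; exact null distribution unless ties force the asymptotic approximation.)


Step 1: Drop any zero differences (none here) and take |d_i|.
|d| = [2, 4, 1, 8, 3, 1, 7, 5, 4, 1, 7, 6]
Step 2: Midrank |d_i| (ties get averaged ranks).
ranks: |2|->4, |4|->6.5, |1|->2, |8|->12, |3|->5, |1|->2, |7|->10.5, |5|->8, |4|->6.5, |1|->2, |7|->10.5, |6|->9
Step 3: Attach original signs; sum ranks with positive sign and with negative sign.
W+ = 6.5 + 2 + 5 + 2 + 2 = 17.5
W- = 4 + 12 + 10.5 + 8 + 6.5 + 10.5 + 9 = 60.5
(Check: W+ + W- = 78 should equal n(n+1)/2 = 78.)
Step 4: Test statistic W = min(W+, W-) = 17.5.
Step 5: Ties in |d|, so use the tie-corrected normal approximation.
        E[W] = n(n+1)/4 = 12*13/4 = 39.
        Tie groups: |d|=1 (t=3), |d|=4 (t=2), |d|=7 (t=2); sum(t^3 - t) = 36.
        Var[W] = n(n+1)(2n+1)/24 - sum(t^3-t)/48 = 3900/24 - 36/48 = 161.75.
        z = (W - E[W]) / sqrt(Var[W]) = (17.5 - 39) / 12.7181 = -1.6905.
        Two-sided p = 2*Phi(z) = 0.090931.
Step 6: alpha = 0.05. fail to reject H0.

W+ = 17.5, W- = 60.5, W = min = 17.5, p = 0.090931, fail to reject H0.


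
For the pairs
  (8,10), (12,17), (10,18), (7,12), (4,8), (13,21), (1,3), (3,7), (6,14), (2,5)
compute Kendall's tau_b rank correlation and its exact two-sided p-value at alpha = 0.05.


Step 1: Enumerate the 45 unordered pairs (i,j) with i<j and classify each by sign(x_j-x_i) * sign(y_j-y_i).
  (1,2):dx=+4,dy=+7->C; (1,3):dx=+2,dy=+8->C; (1,4):dx=-1,dy=+2->D; (1,5):dx=-4,dy=-2->C
  (1,6):dx=+5,dy=+11->C; (1,7):dx=-7,dy=-7->C; (1,8):dx=-5,dy=-3->C; (1,9):dx=-2,dy=+4->D
  (1,10):dx=-6,dy=-5->C; (2,3):dx=-2,dy=+1->D; (2,4):dx=-5,dy=-5->C; (2,5):dx=-8,dy=-9->C
  (2,6):dx=+1,dy=+4->C; (2,7):dx=-11,dy=-14->C; (2,8):dx=-9,dy=-10->C; (2,9):dx=-6,dy=-3->C
  (2,10):dx=-10,dy=-12->C; (3,4):dx=-3,dy=-6->C; (3,5):dx=-6,dy=-10->C; (3,6):dx=+3,dy=+3->C
  (3,7):dx=-9,dy=-15->C; (3,8):dx=-7,dy=-11->C; (3,9):dx=-4,dy=-4->C; (3,10):dx=-8,dy=-13->C
  (4,5):dx=-3,dy=-4->C; (4,6):dx=+6,dy=+9->C; (4,7):dx=-6,dy=-9->C; (4,8):dx=-4,dy=-5->C
  (4,9):dx=-1,dy=+2->D; (4,10):dx=-5,dy=-7->C; (5,6):dx=+9,dy=+13->C; (5,7):dx=-3,dy=-5->C
  (5,8):dx=-1,dy=-1->C; (5,9):dx=+2,dy=+6->C; (5,10):dx=-2,dy=-3->C; (6,7):dx=-12,dy=-18->C
  (6,8):dx=-10,dy=-14->C; (6,9):dx=-7,dy=-7->C; (6,10):dx=-11,dy=-16->C; (7,8):dx=+2,dy=+4->C
  (7,9):dx=+5,dy=+11->C; (7,10):dx=+1,dy=+2->C; (8,9):dx=+3,dy=+7->C; (8,10):dx=-1,dy=-2->C
  (9,10):dx=-4,dy=-9->C
Step 2: C = 41, D = 4, total pairs = 45.
Step 3: tau = (C - D)/(n(n-1)/2) = (41 - 4)/45 = 0.822222.
Step 4: Exact two-sided p-value (enumerate n! = 3628800 permutations of y under H0): p = 0.000358.
Step 5: alpha = 0.05. reject H0.

tau_b = 0.8222 (C=41, D=4), p = 0.000358, reject H0.


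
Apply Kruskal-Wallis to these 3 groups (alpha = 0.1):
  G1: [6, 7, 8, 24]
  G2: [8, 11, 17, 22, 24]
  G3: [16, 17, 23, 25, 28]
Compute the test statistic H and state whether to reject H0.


Step 1: Combine all N = 14 observations and assign midranks.
sorted (value, group, rank): (6,G1,1), (7,G1,2), (8,G1,3.5), (8,G2,3.5), (11,G2,5), (16,G3,6), (17,G2,7.5), (17,G3,7.5), (22,G2,9), (23,G3,10), (24,G1,11.5), (24,G2,11.5), (25,G3,13), (28,G3,14)
Step 2: Sum ranks within each group.
R_1 = 18 (n_1 = 4)
R_2 = 36.5 (n_2 = 5)
R_3 = 50.5 (n_3 = 5)
Step 3: H = 12/(N(N+1)) * sum(R_i^2/n_i) - 3(N+1)
     = 12/(14*15) * (18^2/4 + 36.5^2/5 + 50.5^2/5) - 3*15
     = 0.057143 * 857.5 - 45
     = 4.000000.
Step 4: Ties present; correction factor C = 1 - 18/(14^3 - 14) = 0.993407. Corrected H = 4.000000 / 0.993407 = 4.026549.
Step 5: Under H0, H ~ chi^2(2); p-value = 0.133551.
Step 6: alpha = 0.1. fail to reject H0.

H = 4.0265, df = 2, p = 0.133551, fail to reject H0.


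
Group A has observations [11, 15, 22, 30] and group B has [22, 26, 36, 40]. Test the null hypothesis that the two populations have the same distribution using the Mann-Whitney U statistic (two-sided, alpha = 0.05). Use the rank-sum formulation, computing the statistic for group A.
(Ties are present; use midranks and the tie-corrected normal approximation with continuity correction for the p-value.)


Step 1: Combine and sort all 8 observations; assign midranks.
sorted (value, group): (11,X), (15,X), (22,X), (22,Y), (26,Y), (30,X), (36,Y), (40,Y)
ranks: 11->1, 15->2, 22->3.5, 22->3.5, 26->5, 30->6, 36->7, 40->8
Step 2: Rank sum for X: R1 = 1 + 2 + 3.5 + 6 = 12.5.
Step 3: U_X = R1 - n1(n1+1)/2 = 12.5 - 4*5/2 = 12.5 - 10 = 2.5.
       U_Y = n1*n2 - U_X = 16 - 2.5 = 13.5.
Step 4: Ties are present, so use the tie-corrected normal approximation (with continuity correction) for the p-value.
Step 5: p-value = 0.146489; compare to alpha = 0.05. fail to reject H0.

U_X = 2.5, p = 0.146489, fail to reject H0 at alpha = 0.05.


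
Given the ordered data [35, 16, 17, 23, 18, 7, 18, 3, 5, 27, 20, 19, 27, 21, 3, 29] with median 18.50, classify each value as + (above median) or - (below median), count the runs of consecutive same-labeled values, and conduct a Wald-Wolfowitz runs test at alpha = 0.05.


Step 1: Compute median = 18.50; label A = above, B = below.
Labels in order: ABBABBBBBAAAAABA  (n_A = 8, n_B = 8)
Step 2: Count runs R = 7.
Step 3: Under H0 (random ordering), E[R] = 2*n_A*n_B/(n_A+n_B) + 1 = 2*8*8/16 + 1 = 9.0000.
        Var[R] = 2*n_A*n_B*(2*n_A*n_B - n_A - n_B) / ((n_A+n_B)^2 * (n_A+n_B-1)) = 14336/3840 = 3.7333.
        SD[R] = 1.9322.
Step 4: Continuity-corrected z = (R + 0.5 - E[R]) / SD[R] = (7 + 0.5 - 9.0000) / 1.9322 = -0.7763.
Step 5: Two-sided p-value via normal approximation = 2*(1 - Phi(|z|)) = 0.437558.
Step 6: alpha = 0.05. fail to reject H0.

R = 7, z = -0.7763, p = 0.437558, fail to reject H0.


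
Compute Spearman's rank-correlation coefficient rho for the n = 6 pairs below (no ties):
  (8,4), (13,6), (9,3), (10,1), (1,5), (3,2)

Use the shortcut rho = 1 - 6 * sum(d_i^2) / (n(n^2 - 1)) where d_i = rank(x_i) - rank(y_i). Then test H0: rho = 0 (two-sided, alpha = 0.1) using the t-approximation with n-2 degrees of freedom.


Step 1: Rank x and y separately (midranks; no ties here).
rank(x): 8->3, 13->6, 9->4, 10->5, 1->1, 3->2
rank(y): 4->4, 6->6, 3->3, 1->1, 5->5, 2->2
Step 2: d_i = R_x(i) - R_y(i); compute d_i^2.
  (3-4)^2=1, (6-6)^2=0, (4-3)^2=1, (5-1)^2=16, (1-5)^2=16, (2-2)^2=0
sum(d^2) = 34.
Step 3: rho = 1 - 6*34 / (6*(6^2 - 1)) = 1 - 204/210 = 0.028571.
Step 4: Under H0, t = rho * sqrt((n-2)/(1-rho^2)) = 0.0572 ~ t(4).
Step 5: Two-sided p-value from the t-distribution with 4 df = 0.957155.
Step 6: alpha = 0.1. fail to reject H0.

rho = 0.0286, p = 0.957155, fail to reject H0 at alpha = 0.1.


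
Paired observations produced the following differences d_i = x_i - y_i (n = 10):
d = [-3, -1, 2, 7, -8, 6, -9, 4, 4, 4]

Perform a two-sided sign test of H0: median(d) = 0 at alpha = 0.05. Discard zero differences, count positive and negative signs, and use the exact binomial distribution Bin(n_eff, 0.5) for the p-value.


Step 1: Discard zero differences. Original n = 10; n_eff = number of nonzero differences = 10.
Nonzero differences (with sign): -3, -1, +2, +7, -8, +6, -9, +4, +4, +4
Step 2: Count signs: positive = 6, negative = 4.
Step 3: Under H0: P(positive) = 0.5, so the number of positives S ~ Bin(10, 0.5).
Step 4: Two-sided exact p-value = sum of Bin(10,0.5) probabilities at or below the observed probability = 0.753906.
Step 5: alpha = 0.05. fail to reject H0.

n_eff = 10, pos = 6, neg = 4, p = 0.753906, fail to reject H0.


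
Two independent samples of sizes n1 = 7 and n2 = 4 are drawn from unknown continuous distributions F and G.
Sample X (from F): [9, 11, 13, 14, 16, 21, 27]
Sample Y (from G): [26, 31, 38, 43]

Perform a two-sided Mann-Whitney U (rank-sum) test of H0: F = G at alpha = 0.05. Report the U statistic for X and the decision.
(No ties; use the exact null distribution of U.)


Step 1: Combine and sort all 11 observations; assign midranks.
sorted (value, group): (9,X), (11,X), (13,X), (14,X), (16,X), (21,X), (26,Y), (27,X), (31,Y), (38,Y), (43,Y)
ranks: 9->1, 11->2, 13->3, 14->4, 16->5, 21->6, 26->7, 27->8, 31->9, 38->10, 43->11
Step 2: Rank sum for X: R1 = 1 + 2 + 3 + 4 + 5 + 6 + 8 = 29.
Step 3: U_X = R1 - n1(n1+1)/2 = 29 - 7*8/2 = 29 - 28 = 1.
       U_Y = n1*n2 - U_X = 28 - 1 = 27.
Step 4: No ties, so the exact null distribution of U (based on enumerating the C(11,7) = 330 equally likely rank assignments) gives the two-sided p-value.
Step 5: p-value = 0.012121; compare to alpha = 0.05. reject H0.

U_X = 1, p = 0.012121, reject H0 at alpha = 0.05.


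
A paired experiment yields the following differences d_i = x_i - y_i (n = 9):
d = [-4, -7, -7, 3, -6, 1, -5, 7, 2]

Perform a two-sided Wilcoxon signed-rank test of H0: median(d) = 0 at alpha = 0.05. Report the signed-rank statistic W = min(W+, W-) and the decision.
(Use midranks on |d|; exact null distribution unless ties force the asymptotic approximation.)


Step 1: Drop any zero differences (none here) and take |d_i|.
|d| = [4, 7, 7, 3, 6, 1, 5, 7, 2]
Step 2: Midrank |d_i| (ties get averaged ranks).
ranks: |4|->4, |7|->8, |7|->8, |3|->3, |6|->6, |1|->1, |5|->5, |7|->8, |2|->2
Step 3: Attach original signs; sum ranks with positive sign and with negative sign.
W+ = 3 + 1 + 8 + 2 = 14
W- = 4 + 8 + 8 + 6 + 5 = 31
(Check: W+ + W- = 45 should equal n(n+1)/2 = 45.)
Step 4: Test statistic W = min(W+, W-) = 14.
Step 5: Ties in |d|, so use the tie-corrected normal approximation.
        E[W] = n(n+1)/4 = 9*10/4 = 22.5.
        Tie groups: |d|=7 (t=3); sum(t^3 - t) = 24.
        Var[W] = n(n+1)(2n+1)/24 - sum(t^3-t)/48 = 1710/24 - 24/48 = 70.75.
        z = (W - E[W]) / sqrt(Var[W]) = (14 - 22.5) / 8.4113 = -1.0105.
        Two-sided p = 2*Phi(z) = 0.312234.
Step 6: alpha = 0.05. fail to reject H0.

W+ = 14, W- = 31, W = min = 14, p = 0.312234, fail to reject H0.


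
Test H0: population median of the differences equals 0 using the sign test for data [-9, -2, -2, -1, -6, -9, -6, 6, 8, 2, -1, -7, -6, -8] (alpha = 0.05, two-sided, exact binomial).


Step 1: Discard zero differences. Original n = 14; n_eff = number of nonzero differences = 14.
Nonzero differences (with sign): -9, -2, -2, -1, -6, -9, -6, +6, +8, +2, -1, -7, -6, -8
Step 2: Count signs: positive = 3, negative = 11.
Step 3: Under H0: P(positive) = 0.5, so the number of positives S ~ Bin(14, 0.5).
Step 4: Two-sided exact p-value = sum of Bin(14,0.5) probabilities at or below the observed probability = 0.057373.
Step 5: alpha = 0.05. fail to reject H0.

n_eff = 14, pos = 3, neg = 11, p = 0.057373, fail to reject H0.


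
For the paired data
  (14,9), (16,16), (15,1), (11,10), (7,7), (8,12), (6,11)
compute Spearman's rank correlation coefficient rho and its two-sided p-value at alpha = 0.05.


Step 1: Rank x and y separately (midranks; no ties here).
rank(x): 14->5, 16->7, 15->6, 11->4, 7->2, 8->3, 6->1
rank(y): 9->3, 16->7, 1->1, 10->4, 7->2, 12->6, 11->5
Step 2: d_i = R_x(i) - R_y(i); compute d_i^2.
  (5-3)^2=4, (7-7)^2=0, (6-1)^2=25, (4-4)^2=0, (2-2)^2=0, (3-6)^2=9, (1-5)^2=16
sum(d^2) = 54.
Step 3: rho = 1 - 6*54 / (7*(7^2 - 1)) = 1 - 324/336 = 0.035714.
Step 4: Under H0, t = rho * sqrt((n-2)/(1-rho^2)) = 0.0799 ~ t(5).
Step 5: Two-sided p-value from the t-distribution with 5 df = 0.939408.
Step 6: alpha = 0.05. fail to reject H0.

rho = 0.0357, p = 0.939408, fail to reject H0 at alpha = 0.05.


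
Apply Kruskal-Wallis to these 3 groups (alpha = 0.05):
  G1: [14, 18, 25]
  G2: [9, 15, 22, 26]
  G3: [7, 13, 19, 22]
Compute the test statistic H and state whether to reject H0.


Step 1: Combine all N = 11 observations and assign midranks.
sorted (value, group, rank): (7,G3,1), (9,G2,2), (13,G3,3), (14,G1,4), (15,G2,5), (18,G1,6), (19,G3,7), (22,G2,8.5), (22,G3,8.5), (25,G1,10), (26,G2,11)
Step 2: Sum ranks within each group.
R_1 = 20 (n_1 = 3)
R_2 = 26.5 (n_2 = 4)
R_3 = 19.5 (n_3 = 4)
Step 3: H = 12/(N(N+1)) * sum(R_i^2/n_i) - 3(N+1)
     = 12/(11*12) * (20^2/3 + 26.5^2/4 + 19.5^2/4) - 3*12
     = 0.090909 * 403.958 - 36
     = 0.723485.
Step 4: Ties present; correction factor C = 1 - 6/(11^3 - 11) = 0.995455. Corrected H = 0.723485 / 0.995455 = 0.726788.
Step 5: Under H0, H ~ chi^2(2); p-value = 0.695312.
Step 6: alpha = 0.05. fail to reject H0.

H = 0.7268, df = 2, p = 0.695312, fail to reject H0.


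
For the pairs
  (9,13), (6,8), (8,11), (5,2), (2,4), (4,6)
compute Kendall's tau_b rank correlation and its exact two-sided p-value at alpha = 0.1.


Step 1: Enumerate the 15 unordered pairs (i,j) with i<j and classify each by sign(x_j-x_i) * sign(y_j-y_i).
  (1,2):dx=-3,dy=-5->C; (1,3):dx=-1,dy=-2->C; (1,4):dx=-4,dy=-11->C; (1,5):dx=-7,dy=-9->C
  (1,6):dx=-5,dy=-7->C; (2,3):dx=+2,dy=+3->C; (2,4):dx=-1,dy=-6->C; (2,5):dx=-4,dy=-4->C
  (2,6):dx=-2,dy=-2->C; (3,4):dx=-3,dy=-9->C; (3,5):dx=-6,dy=-7->C; (3,6):dx=-4,dy=-5->C
  (4,5):dx=-3,dy=+2->D; (4,6):dx=-1,dy=+4->D; (5,6):dx=+2,dy=+2->C
Step 2: C = 13, D = 2, total pairs = 15.
Step 3: tau = (C - D)/(n(n-1)/2) = (13 - 2)/15 = 0.733333.
Step 4: Exact two-sided p-value (enumerate n! = 720 permutations of y under H0): p = 0.055556.
Step 5: alpha = 0.1. reject H0.

tau_b = 0.7333 (C=13, D=2), p = 0.055556, reject H0.


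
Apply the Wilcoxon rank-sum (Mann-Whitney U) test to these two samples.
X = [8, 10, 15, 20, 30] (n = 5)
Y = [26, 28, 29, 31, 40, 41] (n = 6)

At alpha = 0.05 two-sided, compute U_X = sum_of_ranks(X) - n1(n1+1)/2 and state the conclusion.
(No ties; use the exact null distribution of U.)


Step 1: Combine and sort all 11 observations; assign midranks.
sorted (value, group): (8,X), (10,X), (15,X), (20,X), (26,Y), (28,Y), (29,Y), (30,X), (31,Y), (40,Y), (41,Y)
ranks: 8->1, 10->2, 15->3, 20->4, 26->5, 28->6, 29->7, 30->8, 31->9, 40->10, 41->11
Step 2: Rank sum for X: R1 = 1 + 2 + 3 + 4 + 8 = 18.
Step 3: U_X = R1 - n1(n1+1)/2 = 18 - 5*6/2 = 18 - 15 = 3.
       U_Y = n1*n2 - U_X = 30 - 3 = 27.
Step 4: No ties, so the exact null distribution of U (based on enumerating the C(11,5) = 462 equally likely rank assignments) gives the two-sided p-value.
Step 5: p-value = 0.030303; compare to alpha = 0.05. reject H0.

U_X = 3, p = 0.030303, reject H0 at alpha = 0.05.


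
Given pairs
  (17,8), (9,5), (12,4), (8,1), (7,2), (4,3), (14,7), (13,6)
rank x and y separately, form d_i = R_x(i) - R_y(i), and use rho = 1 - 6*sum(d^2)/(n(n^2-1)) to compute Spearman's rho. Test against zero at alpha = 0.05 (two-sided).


Step 1: Rank x and y separately (midranks; no ties here).
rank(x): 17->8, 9->4, 12->5, 8->3, 7->2, 4->1, 14->7, 13->6
rank(y): 8->8, 5->5, 4->4, 1->1, 2->2, 3->3, 7->7, 6->6
Step 2: d_i = R_x(i) - R_y(i); compute d_i^2.
  (8-8)^2=0, (4-5)^2=1, (5-4)^2=1, (3-1)^2=4, (2-2)^2=0, (1-3)^2=4, (7-7)^2=0, (6-6)^2=0
sum(d^2) = 10.
Step 3: rho = 1 - 6*10 / (8*(8^2 - 1)) = 1 - 60/504 = 0.880952.
Step 4: Under H0, t = rho * sqrt((n-2)/(1-rho^2)) = 4.5601 ~ t(6).
Step 5: Two-sided p-value from the t-distribution with 6 df = 0.003850.
Step 6: alpha = 0.05. reject H0.

rho = 0.8810, p = 0.003850, reject H0 at alpha = 0.05.


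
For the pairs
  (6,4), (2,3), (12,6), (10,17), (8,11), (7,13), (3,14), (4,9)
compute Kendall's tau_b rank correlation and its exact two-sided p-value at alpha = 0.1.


Step 1: Enumerate the 28 unordered pairs (i,j) with i<j and classify each by sign(x_j-x_i) * sign(y_j-y_i).
  (1,2):dx=-4,dy=-1->C; (1,3):dx=+6,dy=+2->C; (1,4):dx=+4,dy=+13->C; (1,5):dx=+2,dy=+7->C
  (1,6):dx=+1,dy=+9->C; (1,7):dx=-3,dy=+10->D; (1,8):dx=-2,dy=+5->D; (2,3):dx=+10,dy=+3->C
  (2,4):dx=+8,dy=+14->C; (2,5):dx=+6,dy=+8->C; (2,6):dx=+5,dy=+10->C; (2,7):dx=+1,dy=+11->C
  (2,8):dx=+2,dy=+6->C; (3,4):dx=-2,dy=+11->D; (3,5):dx=-4,dy=+5->D; (3,6):dx=-5,dy=+7->D
  (3,7):dx=-9,dy=+8->D; (3,8):dx=-8,dy=+3->D; (4,5):dx=-2,dy=-6->C; (4,6):dx=-3,dy=-4->C
  (4,7):dx=-7,dy=-3->C; (4,8):dx=-6,dy=-8->C; (5,6):dx=-1,dy=+2->D; (5,7):dx=-5,dy=+3->D
  (5,8):dx=-4,dy=-2->C; (6,7):dx=-4,dy=+1->D; (6,8):dx=-3,dy=-4->C; (7,8):dx=+1,dy=-5->D
Step 2: C = 17, D = 11, total pairs = 28.
Step 3: tau = (C - D)/(n(n-1)/2) = (17 - 11)/28 = 0.214286.
Step 4: Exact two-sided p-value (enumerate n! = 40320 permutations of y under H0): p = 0.548413.
Step 5: alpha = 0.1. fail to reject H0.

tau_b = 0.2143 (C=17, D=11), p = 0.548413, fail to reject H0.


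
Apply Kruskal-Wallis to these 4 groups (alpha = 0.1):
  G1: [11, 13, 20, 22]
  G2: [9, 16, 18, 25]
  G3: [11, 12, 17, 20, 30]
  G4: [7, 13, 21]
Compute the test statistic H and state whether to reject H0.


Step 1: Combine all N = 16 observations and assign midranks.
sorted (value, group, rank): (7,G4,1), (9,G2,2), (11,G1,3.5), (11,G3,3.5), (12,G3,5), (13,G1,6.5), (13,G4,6.5), (16,G2,8), (17,G3,9), (18,G2,10), (20,G1,11.5), (20,G3,11.5), (21,G4,13), (22,G1,14), (25,G2,15), (30,G3,16)
Step 2: Sum ranks within each group.
R_1 = 35.5 (n_1 = 4)
R_2 = 35 (n_2 = 4)
R_3 = 45 (n_3 = 5)
R_4 = 20.5 (n_4 = 3)
Step 3: H = 12/(N(N+1)) * sum(R_i^2/n_i) - 3(N+1)
     = 12/(16*17) * (35.5^2/4 + 35^2/4 + 45^2/5 + 20.5^2/3) - 3*17
     = 0.044118 * 1166.4 - 51
     = 0.458640.
Step 4: Ties present; correction factor C = 1 - 18/(16^3 - 16) = 0.995588. Corrected H = 0.458640 / 0.995588 = 0.460672.
Step 5: Under H0, H ~ chi^2(3); p-value = 0.927443.
Step 6: alpha = 0.1. fail to reject H0.

H = 0.4607, df = 3, p = 0.927443, fail to reject H0.


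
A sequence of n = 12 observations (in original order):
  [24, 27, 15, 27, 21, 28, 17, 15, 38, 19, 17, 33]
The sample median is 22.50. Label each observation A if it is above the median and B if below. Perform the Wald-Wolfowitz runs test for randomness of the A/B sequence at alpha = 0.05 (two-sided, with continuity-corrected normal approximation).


Step 1: Compute median = 22.50; label A = above, B = below.
Labels in order: AABABABBABBA  (n_A = 6, n_B = 6)
Step 2: Count runs R = 9.
Step 3: Under H0 (random ordering), E[R] = 2*n_A*n_B/(n_A+n_B) + 1 = 2*6*6/12 + 1 = 7.0000.
        Var[R] = 2*n_A*n_B*(2*n_A*n_B - n_A - n_B) / ((n_A+n_B)^2 * (n_A+n_B-1)) = 4320/1584 = 2.7273.
        SD[R] = 1.6514.
Step 4: Continuity-corrected z = (R - 0.5 - E[R]) / SD[R] = (9 - 0.5 - 7.0000) / 1.6514 = 0.9083.
Step 5: Two-sided p-value via normal approximation = 2*(1 - Phi(|z|)) = 0.363722.
Step 6: alpha = 0.05. fail to reject H0.

R = 9, z = 0.9083, p = 0.363722, fail to reject H0.
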